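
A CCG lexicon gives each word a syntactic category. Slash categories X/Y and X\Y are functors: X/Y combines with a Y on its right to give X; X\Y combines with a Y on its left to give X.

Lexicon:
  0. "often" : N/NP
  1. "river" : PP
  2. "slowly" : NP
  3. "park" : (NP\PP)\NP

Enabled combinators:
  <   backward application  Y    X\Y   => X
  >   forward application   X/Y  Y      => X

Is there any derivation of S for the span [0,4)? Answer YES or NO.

NO

N/NP PP NP (NP\PP)\NP
CKY chart[0,4] = {N}; S ∉ chart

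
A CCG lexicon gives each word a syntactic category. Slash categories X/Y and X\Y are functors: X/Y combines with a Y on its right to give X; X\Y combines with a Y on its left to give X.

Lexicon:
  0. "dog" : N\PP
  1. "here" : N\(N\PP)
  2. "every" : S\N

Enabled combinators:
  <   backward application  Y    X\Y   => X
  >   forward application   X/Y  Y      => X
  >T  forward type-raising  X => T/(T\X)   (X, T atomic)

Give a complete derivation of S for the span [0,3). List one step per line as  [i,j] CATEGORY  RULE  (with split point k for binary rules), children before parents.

[0,3] S   <
  [0,2] N   <
    [0,1] "dog" : N\PP
    [1,2] "here" : N\(N\PP)
  [2,3] "every" : S\N

[0,1] N\PP  lex  "dog"
[1,2] N\(N\PP)  lex  "here"
[0,2] N  <  k=1
[2,3] S\N  lex  "every"
[0,3] S  <  k=2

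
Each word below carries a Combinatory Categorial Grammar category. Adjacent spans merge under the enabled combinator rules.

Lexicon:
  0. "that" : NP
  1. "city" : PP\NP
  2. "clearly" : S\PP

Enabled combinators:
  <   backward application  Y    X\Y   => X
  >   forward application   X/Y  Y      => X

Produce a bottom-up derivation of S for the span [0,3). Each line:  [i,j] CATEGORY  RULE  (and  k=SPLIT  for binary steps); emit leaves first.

[0,3] S   <
  [0,2] PP   <
    [0,1] "that" : NP
    [1,2] "city" : PP\NP
  [2,3] "clearly" : S\PP

[0,1] NP  lex  "that"
[1,2] PP\NP  lex  "city"
[0,2] PP  <  k=1
[2,3] S\PP  lex  "clearly"
[0,3] S  <  k=2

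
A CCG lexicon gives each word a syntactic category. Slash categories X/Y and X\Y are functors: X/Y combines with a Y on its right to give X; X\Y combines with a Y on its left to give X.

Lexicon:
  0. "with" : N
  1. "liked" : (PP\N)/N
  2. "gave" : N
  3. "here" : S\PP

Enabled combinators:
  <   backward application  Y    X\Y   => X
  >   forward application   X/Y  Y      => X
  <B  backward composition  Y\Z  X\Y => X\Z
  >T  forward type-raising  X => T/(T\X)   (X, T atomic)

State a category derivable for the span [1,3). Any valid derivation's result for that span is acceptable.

[0,4] S   >
  [0,1] S/(S\N)   >T
    [0,1] "with" : N
  [1,4] S\N   <B
    [1,3] PP\N   >
      [1,2] "liked" : (PP\N)/N
      [2,3] "gave" : N
    [3,4] "here" : S\PP

PP\N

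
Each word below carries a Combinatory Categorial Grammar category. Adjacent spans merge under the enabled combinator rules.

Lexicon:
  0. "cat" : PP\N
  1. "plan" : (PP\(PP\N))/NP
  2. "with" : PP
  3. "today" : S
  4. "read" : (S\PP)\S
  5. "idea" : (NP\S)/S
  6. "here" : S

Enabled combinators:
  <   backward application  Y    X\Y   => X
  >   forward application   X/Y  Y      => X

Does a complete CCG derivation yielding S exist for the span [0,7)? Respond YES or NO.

NO

PP\N (PP\(PP\N))/NP PP S (S\PP)\S (NP\S)/S S
CKY chart[0,7] = {PP}; S ∉ chart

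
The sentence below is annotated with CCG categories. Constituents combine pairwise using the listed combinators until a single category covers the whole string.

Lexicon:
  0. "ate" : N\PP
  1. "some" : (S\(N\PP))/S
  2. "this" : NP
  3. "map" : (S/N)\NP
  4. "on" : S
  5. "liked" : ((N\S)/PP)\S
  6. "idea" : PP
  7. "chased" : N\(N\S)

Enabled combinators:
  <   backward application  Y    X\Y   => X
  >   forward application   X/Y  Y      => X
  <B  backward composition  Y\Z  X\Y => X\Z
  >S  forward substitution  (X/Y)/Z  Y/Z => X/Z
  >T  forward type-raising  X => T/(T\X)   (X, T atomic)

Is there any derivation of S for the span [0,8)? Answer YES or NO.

YES

[0,8] S   <
  [0,1] "ate" : N\PP
  [1,8] S\(N\PP)   >
    [1,2] "some" : (S\(N\PP))/S
    [2,8] S   >
      [2,4] S/N   <
        [2,3] "this" : NP
        [3,4] "map" : (S/N)\NP
      [4,8] N   <
        [4,7] N\S   >
          [4,6] (N\S)/PP   <
            [4,5] "on" : S
            [5,6] "liked" : ((N\S)/PP)\S
          [6,7] "idea" : PP
        [7,8] "chased" : N\(N\S)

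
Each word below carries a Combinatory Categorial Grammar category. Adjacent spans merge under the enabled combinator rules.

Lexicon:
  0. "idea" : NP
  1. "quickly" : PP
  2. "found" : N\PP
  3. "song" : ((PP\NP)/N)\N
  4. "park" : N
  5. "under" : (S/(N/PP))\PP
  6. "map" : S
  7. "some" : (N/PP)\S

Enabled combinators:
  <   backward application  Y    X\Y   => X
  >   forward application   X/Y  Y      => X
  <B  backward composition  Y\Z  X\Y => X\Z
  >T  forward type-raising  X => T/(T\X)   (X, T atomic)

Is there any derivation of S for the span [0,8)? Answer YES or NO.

[0,8] S   >
  [0,6] S/(N/PP)   <
    [0,5] PP   <
      [0,1] "idea" : NP
      [1,5] PP\NP   >
        [1,4] (PP\NP)/N   <
          [1,3] N   >
            [1,2] N/(N\PP)   >T
              [1,2] "quickly" : PP
            [2,3] "found" : N\PP
          [3,4] "song" : ((PP\NP)/N)\N
        [4,5] "park" : N
    [5,6] "under" : (S/(N/PP))\PP
  [6,8] N/PP   <
    [6,7] "map" : S
    [7,8] "some" : (N/PP)\S

YES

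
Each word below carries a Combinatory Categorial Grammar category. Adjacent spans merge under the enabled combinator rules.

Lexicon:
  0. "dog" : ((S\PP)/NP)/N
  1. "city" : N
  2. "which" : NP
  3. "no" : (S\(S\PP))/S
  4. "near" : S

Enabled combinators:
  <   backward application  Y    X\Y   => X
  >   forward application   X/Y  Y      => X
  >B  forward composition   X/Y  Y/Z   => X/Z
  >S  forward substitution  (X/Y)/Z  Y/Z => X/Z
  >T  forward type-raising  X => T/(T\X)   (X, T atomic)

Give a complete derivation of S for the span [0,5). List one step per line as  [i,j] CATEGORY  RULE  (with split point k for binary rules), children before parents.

[0,5] S   <
  [0,3] S\PP   >
    [0,2] (S\PP)/NP   >
      [0,1] "dog" : ((S\PP)/NP)/N
      [1,2] "city" : N
    [2,3] "which" : NP
  [3,5] S\(S\PP)   >
    [3,4] "no" : (S\(S\PP))/S
    [4,5] "near" : S

[0,1] ((S\PP)/NP)/N  lex  "dog"
[1,2] N  lex  "city"
[0,2] (S\PP)/NP  >  k=1
[2,3] NP  lex  "which"
[0,3] S\PP  >  k=2
[3,4] (S\(S\PP))/S  lex  "no"
[4,5] S  lex  "near"
[3,5] S\(S\PP)  >  k=4
[0,5] S  <  k=3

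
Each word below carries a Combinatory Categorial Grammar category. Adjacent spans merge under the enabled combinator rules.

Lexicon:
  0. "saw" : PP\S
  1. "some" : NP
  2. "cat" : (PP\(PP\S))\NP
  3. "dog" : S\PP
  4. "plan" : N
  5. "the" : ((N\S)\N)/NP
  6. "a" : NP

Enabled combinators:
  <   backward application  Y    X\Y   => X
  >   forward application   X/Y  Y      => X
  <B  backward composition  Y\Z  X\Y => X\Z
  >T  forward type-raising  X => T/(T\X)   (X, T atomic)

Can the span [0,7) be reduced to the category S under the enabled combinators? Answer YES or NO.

PP\S NP (PP\(PP\S))\NP S\PP N ((N\S)\N)/NP NP
CKY chart[0,7] = {N, N/(N\N), NP/(NP\N), PP/(PP\N), S/(S\N)}; S ∉ chart

NO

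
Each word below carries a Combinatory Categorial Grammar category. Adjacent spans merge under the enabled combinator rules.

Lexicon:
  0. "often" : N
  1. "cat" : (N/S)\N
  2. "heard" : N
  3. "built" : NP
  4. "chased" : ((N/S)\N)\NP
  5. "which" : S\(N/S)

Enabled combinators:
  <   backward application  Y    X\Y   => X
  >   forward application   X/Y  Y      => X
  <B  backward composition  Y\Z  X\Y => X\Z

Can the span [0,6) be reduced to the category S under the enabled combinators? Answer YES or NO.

NO

N (N/S)\N N NP ((N/S)\N)\NP S\(N/S)
CKY chart[0,6] = {N}; S ∉ chart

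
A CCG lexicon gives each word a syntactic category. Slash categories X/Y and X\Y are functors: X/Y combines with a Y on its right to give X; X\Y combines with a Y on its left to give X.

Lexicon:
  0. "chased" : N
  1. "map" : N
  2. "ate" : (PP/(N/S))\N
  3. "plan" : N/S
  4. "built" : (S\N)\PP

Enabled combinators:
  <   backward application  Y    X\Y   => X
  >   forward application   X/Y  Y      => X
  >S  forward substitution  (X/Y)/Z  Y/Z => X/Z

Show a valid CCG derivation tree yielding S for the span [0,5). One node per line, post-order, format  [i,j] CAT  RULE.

[0,5] S   <
  [0,1] "chased" : N
  [1,5] S\N   <
    [1,4] PP   >
      [1,3] PP/(N/S)   <
        [1,2] "map" : N
        [2,3] "ate" : (PP/(N/S))\N
      [3,4] "plan" : N/S
    [4,5] "built" : (S\N)\PP

[0,1] N  lex  "chased"
[1,2] N  lex  "map"
[2,3] (PP/(N/S))\N  lex  "ate"
[1,3] PP/(N/S)  <  k=2
[3,4] N/S  lex  "plan"
[1,4] PP  >  k=3
[4,5] (S\N)\PP  lex  "built"
[1,5] S\N  <  k=4
[0,5] S  <  k=1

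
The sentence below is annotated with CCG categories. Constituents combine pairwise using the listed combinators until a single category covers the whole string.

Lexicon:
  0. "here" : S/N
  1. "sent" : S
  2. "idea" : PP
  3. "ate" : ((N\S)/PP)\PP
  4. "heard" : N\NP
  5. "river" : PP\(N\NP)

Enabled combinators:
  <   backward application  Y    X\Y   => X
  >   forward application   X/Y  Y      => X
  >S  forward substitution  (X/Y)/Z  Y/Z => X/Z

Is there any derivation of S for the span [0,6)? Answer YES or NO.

[0,6] S   >
  [0,1] "here" : S/N
  [1,6] N   <
    [1,2] "sent" : S
    [2,6] N\S   >
      [2,4] (N\S)/PP   <
        [2,3] "idea" : PP
        [3,4] "ate" : ((N\S)/PP)\PP
      [4,6] PP   <
        [4,5] "heard" : N\NP
        [5,6] "river" : PP\(N\NP)

YES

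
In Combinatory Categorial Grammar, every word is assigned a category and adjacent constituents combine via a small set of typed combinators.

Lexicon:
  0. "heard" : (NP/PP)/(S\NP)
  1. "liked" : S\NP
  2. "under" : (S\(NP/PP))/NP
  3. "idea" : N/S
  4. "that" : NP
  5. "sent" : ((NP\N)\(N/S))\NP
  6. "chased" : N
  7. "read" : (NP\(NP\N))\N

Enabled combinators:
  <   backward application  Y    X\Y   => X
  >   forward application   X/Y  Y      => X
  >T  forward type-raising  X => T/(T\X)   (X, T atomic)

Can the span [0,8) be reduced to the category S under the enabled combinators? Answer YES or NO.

[0,8] S   <
  [0,2] NP/PP   >
    [0,1] "heard" : (NP/PP)/(S\NP)
    [1,2] "liked" : S\NP
  [2,8] S\(NP/PP)   >
    [2,3] "under" : (S\(NP/PP))/NP
    [3,8] NP   <
      [3,6] NP\N   <
        [3,4] "idea" : N/S
        [4,6] (NP\N)\(N/S)   <
          [4,5] "that" : NP
          [5,6] "sent" : ((NP\N)\(N/S))\NP
      [6,8] NP\(NP\N)   <
        [6,7] "chased" : N
        [7,8] "read" : (NP\(NP\N))\N

YES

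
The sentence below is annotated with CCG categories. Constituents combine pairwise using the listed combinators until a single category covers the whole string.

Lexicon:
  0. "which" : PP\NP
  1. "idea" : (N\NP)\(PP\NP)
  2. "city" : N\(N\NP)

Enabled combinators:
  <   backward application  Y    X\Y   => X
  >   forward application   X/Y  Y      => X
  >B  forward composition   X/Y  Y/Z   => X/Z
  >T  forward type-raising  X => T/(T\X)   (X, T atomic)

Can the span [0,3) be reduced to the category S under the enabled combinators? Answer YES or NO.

NO

PP\NP (N\NP)\(PP\NP) N\(N\NP)
CKY chart[0,3] = {N, N/(N\N), NP/(NP\N), PP/(PP\N), S/(S\N)}; S ∉ chart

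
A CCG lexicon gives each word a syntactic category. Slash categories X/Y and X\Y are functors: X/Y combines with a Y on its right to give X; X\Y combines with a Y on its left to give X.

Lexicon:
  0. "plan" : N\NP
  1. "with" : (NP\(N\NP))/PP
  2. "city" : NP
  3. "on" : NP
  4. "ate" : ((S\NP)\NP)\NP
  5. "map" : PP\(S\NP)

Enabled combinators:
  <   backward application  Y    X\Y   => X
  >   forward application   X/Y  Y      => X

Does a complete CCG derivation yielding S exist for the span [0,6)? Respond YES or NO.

NO

N\NP (NP\(N\NP))/PP NP NP ((S\NP)\NP)\NP PP\(S\NP)
CKY chart[0,6] = {NP}; S ∉ chart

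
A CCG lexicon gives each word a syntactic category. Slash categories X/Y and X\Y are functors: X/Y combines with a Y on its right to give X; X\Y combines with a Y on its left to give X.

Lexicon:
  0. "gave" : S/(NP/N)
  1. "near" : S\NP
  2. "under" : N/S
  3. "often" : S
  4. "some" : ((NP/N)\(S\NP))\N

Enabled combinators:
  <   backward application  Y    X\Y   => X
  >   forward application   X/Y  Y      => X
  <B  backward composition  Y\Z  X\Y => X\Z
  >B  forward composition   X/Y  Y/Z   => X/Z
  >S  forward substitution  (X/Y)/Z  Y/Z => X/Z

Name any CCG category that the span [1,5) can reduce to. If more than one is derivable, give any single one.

NP/N

[0,5] S   >
  [0,1] "gave" : S/(NP/N)
  [1,5] NP/N   <
    [1,2] "near" : S\NP
    [2,5] (NP/N)\(S\NP)   <
      [2,4] N   >
        [2,3] "under" : N/S
        [3,4] "often" : S
      [4,5] "some" : ((NP/N)\(S\NP))\N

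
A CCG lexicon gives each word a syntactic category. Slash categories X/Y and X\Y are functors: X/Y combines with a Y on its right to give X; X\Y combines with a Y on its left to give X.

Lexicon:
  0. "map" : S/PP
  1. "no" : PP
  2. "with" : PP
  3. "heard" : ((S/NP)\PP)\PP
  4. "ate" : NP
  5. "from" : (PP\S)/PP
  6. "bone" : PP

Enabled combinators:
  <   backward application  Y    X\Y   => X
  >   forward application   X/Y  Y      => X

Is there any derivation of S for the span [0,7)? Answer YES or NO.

[0,7] S   >
  [0,1] "map" : S/PP
  [1,7] PP   <
    [1,5] S   >
      [1,4] S/NP   <
        [1,2] "no" : PP
        [2,4] (S/NP)\PP   <
          [2,3] "with" : PP
          [3,4] "heard" : ((S/NP)\PP)\PP
      [4,5] "ate" : NP
    [5,7] PP\S   >
      [5,6] "from" : (PP\S)/PP
      [6,7] "bone" : PP

YES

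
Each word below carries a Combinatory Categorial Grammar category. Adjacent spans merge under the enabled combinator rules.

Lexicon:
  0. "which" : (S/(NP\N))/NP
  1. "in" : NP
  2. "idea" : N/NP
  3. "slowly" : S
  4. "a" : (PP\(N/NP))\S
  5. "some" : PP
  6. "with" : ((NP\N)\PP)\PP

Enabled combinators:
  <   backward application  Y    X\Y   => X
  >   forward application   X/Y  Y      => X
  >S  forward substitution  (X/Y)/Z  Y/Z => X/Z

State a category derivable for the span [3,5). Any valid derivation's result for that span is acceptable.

[0,7] S   >
  [0,2] S/(NP\N)   >
    [0,1] "which" : (S/(NP\N))/NP
    [1,2] "in" : NP
  [2,7] NP\N   <
    [2,5] PP   <
      [2,3] "idea" : N/NP
      [3,5] PP\(N/NP)   <
        [3,4] "slowly" : S
        [4,5] "a" : (PP\(N/NP))\S
    [5,7] (NP\N)\PP   <
      [5,6] "some" : PP
      [6,7] "with" : ((NP\N)\PP)\PP

PP\(N/NP)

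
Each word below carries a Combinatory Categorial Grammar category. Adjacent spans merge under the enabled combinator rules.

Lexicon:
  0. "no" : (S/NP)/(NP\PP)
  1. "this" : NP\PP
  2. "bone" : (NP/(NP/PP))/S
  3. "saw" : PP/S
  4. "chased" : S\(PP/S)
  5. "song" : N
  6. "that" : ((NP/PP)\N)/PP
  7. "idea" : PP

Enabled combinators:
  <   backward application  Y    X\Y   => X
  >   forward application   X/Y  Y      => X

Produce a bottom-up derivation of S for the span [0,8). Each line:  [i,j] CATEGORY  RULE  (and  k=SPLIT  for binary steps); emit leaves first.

[0,1] (S/NP)/(NP\PP)  lex  "no"
[1,2] NP\PP  lex  "this"
[0,2] S/NP  >  k=1
[2,3] (NP/(NP/PP))/S  lex  "bone"
[3,4] PP/S  lex  "saw"
[4,5] S\(PP/S)  lex  "chased"
[3,5] S  <  k=4
[2,5] NP/(NP/PP)  >  k=3
[5,6] N  lex  "song"
[6,7] ((NP/PP)\N)/PP  lex  "that"
[7,8] PP  lex  "idea"
[6,8] (NP/PP)\N  >  k=7
[5,8] NP/PP  <  k=6
[2,8] NP  >  k=5
[0,8] S  >  k=2

[0,8] S   >
  [0,2] S/NP   >
    [0,1] "no" : (S/NP)/(NP\PP)
    [1,2] "this" : NP\PP
  [2,8] NP   >
    [2,5] NP/(NP/PP)   >
      [2,3] "bone" : (NP/(NP/PP))/S
      [3,5] S   <
        [3,4] "saw" : PP/S
        [4,5] "chased" : S\(PP/S)
    [5,8] NP/PP   <
      [5,6] "song" : N
      [6,8] (NP/PP)\N   >
        [6,7] "that" : ((NP/PP)\N)/PP
        [7,8] "idea" : PP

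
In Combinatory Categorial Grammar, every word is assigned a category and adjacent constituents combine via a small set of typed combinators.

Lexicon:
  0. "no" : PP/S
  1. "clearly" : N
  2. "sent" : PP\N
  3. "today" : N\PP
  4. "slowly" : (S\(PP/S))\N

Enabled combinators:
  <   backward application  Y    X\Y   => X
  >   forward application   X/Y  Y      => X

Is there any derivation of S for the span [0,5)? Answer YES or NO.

YES

[0,5] S   <
  [0,1] "no" : PP/S
  [1,5] S\(PP/S)   <
    [1,4] N   <
      [1,3] PP   <
        [1,2] "clearly" : N
        [2,3] "sent" : PP\N
      [3,4] "today" : N\PP
    [4,5] "slowly" : (S\(PP/S))\N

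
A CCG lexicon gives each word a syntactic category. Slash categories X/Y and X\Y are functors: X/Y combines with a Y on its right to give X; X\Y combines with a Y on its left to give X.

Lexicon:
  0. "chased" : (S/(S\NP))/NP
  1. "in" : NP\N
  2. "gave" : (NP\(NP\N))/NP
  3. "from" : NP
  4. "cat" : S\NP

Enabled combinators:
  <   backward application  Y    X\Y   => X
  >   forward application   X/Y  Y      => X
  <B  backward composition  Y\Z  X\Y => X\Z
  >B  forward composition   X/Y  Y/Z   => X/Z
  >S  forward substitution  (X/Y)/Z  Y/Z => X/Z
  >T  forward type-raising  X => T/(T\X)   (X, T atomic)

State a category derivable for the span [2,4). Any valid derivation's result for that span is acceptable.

NP\(NP\N)

[0,5] S   >
  [0,4] S/(S\NP)   >
    [0,1] "chased" : (S/(S\NP))/NP
    [1,4] NP   <
      [1,2] "in" : NP\N
      [2,4] NP\(NP\N)   >
        [2,3] "gave" : (NP\(NP\N))/NP
        [3,4] "from" : NP
  [4,5] "cat" : S\NP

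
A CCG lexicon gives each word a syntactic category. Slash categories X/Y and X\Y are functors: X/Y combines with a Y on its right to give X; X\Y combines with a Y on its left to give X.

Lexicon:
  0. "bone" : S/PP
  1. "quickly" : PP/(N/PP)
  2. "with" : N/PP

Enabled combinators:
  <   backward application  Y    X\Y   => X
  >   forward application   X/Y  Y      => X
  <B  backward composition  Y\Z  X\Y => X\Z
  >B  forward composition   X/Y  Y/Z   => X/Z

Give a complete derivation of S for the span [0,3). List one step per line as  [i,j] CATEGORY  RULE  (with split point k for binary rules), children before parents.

[0,3] S   >
  [0,1] "bone" : S/PP
  [1,3] PP   >
    [1,2] "quickly" : PP/(N/PP)
    [2,3] "with" : N/PP

[0,1] S/PP  lex  "bone"
[1,2] PP/(N/PP)  lex  "quickly"
[2,3] N/PP  lex  "with"
[1,3] PP  >  k=2
[0,3] S  >  k=1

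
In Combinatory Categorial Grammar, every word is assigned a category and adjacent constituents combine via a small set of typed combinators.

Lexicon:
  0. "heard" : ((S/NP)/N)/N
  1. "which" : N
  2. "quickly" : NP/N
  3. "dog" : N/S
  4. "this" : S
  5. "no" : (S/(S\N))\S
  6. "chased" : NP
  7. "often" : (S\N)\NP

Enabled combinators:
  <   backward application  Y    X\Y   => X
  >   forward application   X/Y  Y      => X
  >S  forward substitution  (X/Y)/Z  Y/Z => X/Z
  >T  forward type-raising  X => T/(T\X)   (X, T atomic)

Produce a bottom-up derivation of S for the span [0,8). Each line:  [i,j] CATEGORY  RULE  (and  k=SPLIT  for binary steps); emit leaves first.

[0,1] ((S/NP)/N)/N  lex  "heard"
[1,2] N  lex  "which"
[0,2] (S/NP)/N  >  k=1
[2,3] NP/N  lex  "quickly"
[0,3] S/N  >S  k=2
[3,4] N/S  lex  "dog"
[4,5] S  lex  "this"
[3,5] N  >  k=4
[0,5] S  >  k=3
[5,6] (S/(S\N))\S  lex  "no"
[0,6] S/(S\N)  <  k=5
[6,7] NP  lex  "chased"
[7,8] (S\N)\NP  lex  "often"
[6,8] S\N  <  k=7
[0,8] S  >  k=6

[0,8] S   >
  [0,6] S/(S\N)   <
    [0,5] S   >
      [0,3] S/N   >S
        [0,2] (S/NP)/N   >
          [0,1] "heard" : ((S/NP)/N)/N
          [1,2] "which" : N
        [2,3] "quickly" : NP/N
      [3,5] N   >
        [3,4] "dog" : N/S
        [4,5] "this" : S
    [5,6] "no" : (S/(S\N))\S
  [6,8] S\N   <
    [6,7] "chased" : NP
    [7,8] "often" : (S\N)\NP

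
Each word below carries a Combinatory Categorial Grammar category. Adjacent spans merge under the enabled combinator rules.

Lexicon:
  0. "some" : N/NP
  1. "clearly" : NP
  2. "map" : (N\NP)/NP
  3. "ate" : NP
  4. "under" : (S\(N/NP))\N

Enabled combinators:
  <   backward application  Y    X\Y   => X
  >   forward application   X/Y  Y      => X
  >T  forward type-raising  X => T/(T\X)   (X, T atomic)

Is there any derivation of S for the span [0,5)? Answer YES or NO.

YES

[0,5] S   <
  [0,1] "some" : N/NP
  [1,5] S\(N/NP)   <
    [1,4] N   >
      [1,2] N/(N\NP)   >T
        [1,2] "clearly" : NP
      [2,4] N\NP   >
        [2,3] "map" : (N\NP)/NP
        [3,4] "ate" : NP
    [4,5] "under" : (S\(N/NP))\N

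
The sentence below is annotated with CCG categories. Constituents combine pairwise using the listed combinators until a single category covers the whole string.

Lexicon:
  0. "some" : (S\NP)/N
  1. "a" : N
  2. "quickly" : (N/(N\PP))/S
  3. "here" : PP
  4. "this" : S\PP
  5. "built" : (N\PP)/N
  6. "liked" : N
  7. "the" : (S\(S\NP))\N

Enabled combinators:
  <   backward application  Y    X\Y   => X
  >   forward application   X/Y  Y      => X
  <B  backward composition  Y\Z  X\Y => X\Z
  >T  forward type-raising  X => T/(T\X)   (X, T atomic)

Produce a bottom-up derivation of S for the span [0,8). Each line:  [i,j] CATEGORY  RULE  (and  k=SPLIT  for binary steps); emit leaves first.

[0,1] (S\NP)/N  lex  "some"
[1,2] N  lex  "a"
[0,2] S\NP  >  k=1
[2,3] (N/(N\PP))/S  lex  "quickly"
[3,4] PP  lex  "here"
[4,5] S\PP  lex  "this"
[3,5] S  <  k=4
[2,5] N/(N\PP)  >  k=3
[5,6] (N\PP)/N  lex  "built"
[6,7] N  lex  "liked"
[5,7] N\PP  >  k=6
[2,7] N  >  k=5
[7,8] (S\(S\NP))\N  lex  "the"
[2,8] S\(S\NP)  <  k=7
[0,8] S  <  k=2

[0,8] S   <
  [0,2] S\NP   >
    [0,1] "some" : (S\NP)/N
    [1,2] "a" : N
  [2,8] S\(S\NP)   <
    [2,7] N   >
      [2,5] N/(N\PP)   >
        [2,3] "quickly" : (N/(N\PP))/S
        [3,5] S   <
          [3,4] "here" : PP
          [4,5] "this" : S\PP
      [5,7] N\PP   >
        [5,6] "built" : (N\PP)/N
        [6,7] "liked" : N
    [7,8] "the" : (S\(S\NP))\N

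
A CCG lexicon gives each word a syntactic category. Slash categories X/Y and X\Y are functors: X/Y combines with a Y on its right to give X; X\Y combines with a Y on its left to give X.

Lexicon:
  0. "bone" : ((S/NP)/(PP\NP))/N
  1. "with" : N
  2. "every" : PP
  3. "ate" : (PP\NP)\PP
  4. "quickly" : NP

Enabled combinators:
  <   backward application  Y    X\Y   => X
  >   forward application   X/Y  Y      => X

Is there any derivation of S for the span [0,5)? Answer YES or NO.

[0,5] S   >
  [0,4] S/NP   >
    [0,2] (S/NP)/(PP\NP)   >
      [0,1] "bone" : ((S/NP)/(PP\NP))/N
      [1,2] "with" : N
    [2,4] PP\NP   <
      [2,3] "every" : PP
      [3,4] "ate" : (PP\NP)\PP
  [4,5] "quickly" : NP

YES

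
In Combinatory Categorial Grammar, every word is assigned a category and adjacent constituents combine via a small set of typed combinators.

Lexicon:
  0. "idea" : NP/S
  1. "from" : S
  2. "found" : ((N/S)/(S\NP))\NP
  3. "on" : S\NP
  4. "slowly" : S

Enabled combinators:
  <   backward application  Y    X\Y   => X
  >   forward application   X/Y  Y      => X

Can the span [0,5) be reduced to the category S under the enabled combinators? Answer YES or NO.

NO

NP/S S ((N/S)/(S\NP))\NP S\NP S
CKY chart[0,5] = {N}; S ∉ chart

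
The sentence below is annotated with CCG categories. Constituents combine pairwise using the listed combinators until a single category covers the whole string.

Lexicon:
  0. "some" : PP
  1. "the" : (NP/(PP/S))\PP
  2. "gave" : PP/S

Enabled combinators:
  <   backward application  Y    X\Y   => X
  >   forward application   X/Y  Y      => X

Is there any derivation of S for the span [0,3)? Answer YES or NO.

PP (NP/(PP/S))\PP PP/S
CKY chart[0,3] = {NP}; S ∉ chart

NO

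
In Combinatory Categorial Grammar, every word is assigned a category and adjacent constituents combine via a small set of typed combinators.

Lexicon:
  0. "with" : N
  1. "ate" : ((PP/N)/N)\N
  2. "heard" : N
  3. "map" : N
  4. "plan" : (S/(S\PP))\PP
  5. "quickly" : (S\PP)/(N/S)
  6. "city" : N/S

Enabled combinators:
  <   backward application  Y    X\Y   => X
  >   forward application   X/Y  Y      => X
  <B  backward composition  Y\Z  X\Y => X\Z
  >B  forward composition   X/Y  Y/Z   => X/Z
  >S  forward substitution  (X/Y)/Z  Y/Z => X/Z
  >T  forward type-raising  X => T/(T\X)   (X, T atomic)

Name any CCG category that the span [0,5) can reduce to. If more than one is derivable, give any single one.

S/(S\PP)

[0,7] S   >
  [0,5] S/(S\PP)   <
    [0,4] PP   >
      [0,3] PP/N   >
        [0,2] (PP/N)/N   <
          [0,1] "with" : N
          [1,2] "ate" : ((PP/N)/N)\N
        [2,3] "heard" : N
      [3,4] "map" : N
    [4,5] "plan" : (S/(S\PP))\PP
  [5,7] S\PP   >
    [5,6] "quickly" : (S\PP)/(N/S)
    [6,7] "city" : N/S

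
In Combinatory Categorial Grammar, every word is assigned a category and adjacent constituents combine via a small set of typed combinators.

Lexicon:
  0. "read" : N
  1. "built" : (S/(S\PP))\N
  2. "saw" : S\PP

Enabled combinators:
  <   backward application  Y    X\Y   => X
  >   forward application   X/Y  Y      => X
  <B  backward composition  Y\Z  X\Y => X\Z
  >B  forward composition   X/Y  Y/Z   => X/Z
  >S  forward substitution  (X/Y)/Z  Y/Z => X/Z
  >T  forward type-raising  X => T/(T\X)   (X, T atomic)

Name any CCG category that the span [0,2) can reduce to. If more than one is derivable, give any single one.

S/(S\PP)

[0,3] S   >
  [0,2] S/(S\PP)   <
    [0,1] "read" : N
    [1,2] "built" : (S/(S\PP))\N
  [2,3] "saw" : S\PP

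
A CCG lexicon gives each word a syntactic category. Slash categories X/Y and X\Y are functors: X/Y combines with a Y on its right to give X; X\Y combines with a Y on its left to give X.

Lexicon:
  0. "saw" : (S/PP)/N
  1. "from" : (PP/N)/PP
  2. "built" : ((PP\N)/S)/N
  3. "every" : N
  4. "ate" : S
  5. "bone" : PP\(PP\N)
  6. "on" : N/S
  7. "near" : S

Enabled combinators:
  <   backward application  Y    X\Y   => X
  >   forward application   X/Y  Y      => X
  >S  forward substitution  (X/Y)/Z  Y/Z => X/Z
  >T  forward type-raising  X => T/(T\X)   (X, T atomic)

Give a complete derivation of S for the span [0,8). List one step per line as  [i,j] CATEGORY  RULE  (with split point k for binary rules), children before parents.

[0,1] (S/PP)/N  lex  "saw"
[1,2] (PP/N)/PP  lex  "from"
[2,3] ((PP\N)/S)/N  lex  "built"
[3,4] N  lex  "every"
[2,4] (PP\N)/S  >  k=3
[4,5] S  lex  "ate"
[2,5] PP\N  >  k=4
[5,6] PP\(PP\N)  lex  "bone"
[2,6] PP  <  k=5
[1,6] PP/N  >  k=2
[0,6] S/N  >S  k=1
[6,7] N/S  lex  "on"
[7,8] S  lex  "near"
[6,8] N  >  k=7
[0,8] S  >  k=6

[0,8] S   >
  [0,6] S/N   >S
    [0,1] "saw" : (S/PP)/N
    [1,6] PP/N   >
      [1,2] "from" : (PP/N)/PP
      [2,6] PP   <
        [2,5] PP\N   >
          [2,4] (PP\N)/S   >
            [2,3] "built" : ((PP\N)/S)/N
            [3,4] "every" : N
          [4,5] "ate" : S
        [5,6] "bone" : PP\(PP\N)
  [6,8] N   >
    [6,7] "on" : N/S
    [7,8] "near" : S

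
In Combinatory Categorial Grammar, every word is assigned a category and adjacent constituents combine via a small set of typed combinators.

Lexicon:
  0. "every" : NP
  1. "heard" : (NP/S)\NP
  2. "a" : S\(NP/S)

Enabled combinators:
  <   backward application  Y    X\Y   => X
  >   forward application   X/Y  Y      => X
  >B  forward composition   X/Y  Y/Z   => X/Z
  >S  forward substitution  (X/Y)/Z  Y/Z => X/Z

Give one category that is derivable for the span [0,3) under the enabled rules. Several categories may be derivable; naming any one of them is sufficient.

S

[0,3] S   <
  [0,2] NP/S   <
    [0,1] "every" : NP
    [1,2] "heard" : (NP/S)\NP
  [2,3] "a" : S\(NP/S)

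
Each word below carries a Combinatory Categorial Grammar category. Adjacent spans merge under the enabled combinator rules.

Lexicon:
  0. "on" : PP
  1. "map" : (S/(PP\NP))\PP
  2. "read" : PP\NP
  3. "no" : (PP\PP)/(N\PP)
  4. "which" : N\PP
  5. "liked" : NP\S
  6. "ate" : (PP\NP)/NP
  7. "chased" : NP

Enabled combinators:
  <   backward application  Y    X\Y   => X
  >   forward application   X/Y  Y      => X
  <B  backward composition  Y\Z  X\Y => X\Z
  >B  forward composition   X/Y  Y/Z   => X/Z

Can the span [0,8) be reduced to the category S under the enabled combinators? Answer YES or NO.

NO

PP (S/(PP\NP))\PP PP\NP (PP\PP)/(N\PP) N\PP NP\S (PP\NP)/NP NP
CKY chart[0,8] = {PP}; S ∉ chart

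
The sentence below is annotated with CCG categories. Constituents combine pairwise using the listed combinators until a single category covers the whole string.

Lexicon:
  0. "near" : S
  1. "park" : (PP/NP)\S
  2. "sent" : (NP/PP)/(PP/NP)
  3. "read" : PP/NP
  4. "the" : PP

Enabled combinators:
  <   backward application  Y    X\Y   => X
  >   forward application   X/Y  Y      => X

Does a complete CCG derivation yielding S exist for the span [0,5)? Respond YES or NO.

S (PP/NP)\S (NP/PP)/(PP/NP) PP/NP PP
CKY chart[0,5] = {PP}; S ∉ chart

NO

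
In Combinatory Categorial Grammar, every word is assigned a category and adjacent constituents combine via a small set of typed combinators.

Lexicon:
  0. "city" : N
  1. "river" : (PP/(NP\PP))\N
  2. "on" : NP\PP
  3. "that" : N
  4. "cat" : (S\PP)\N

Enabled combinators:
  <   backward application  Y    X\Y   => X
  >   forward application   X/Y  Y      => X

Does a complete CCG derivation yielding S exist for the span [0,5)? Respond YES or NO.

[0,5] S   <
  [0,3] PP   >
    [0,2] PP/(NP\PP)   <
      [0,1] "city" : N
      [1,2] "river" : (PP/(NP\PP))\N
    [2,3] "on" : NP\PP
  [3,5] S\PP   <
    [3,4] "that" : N
    [4,5] "cat" : (S\PP)\N

YES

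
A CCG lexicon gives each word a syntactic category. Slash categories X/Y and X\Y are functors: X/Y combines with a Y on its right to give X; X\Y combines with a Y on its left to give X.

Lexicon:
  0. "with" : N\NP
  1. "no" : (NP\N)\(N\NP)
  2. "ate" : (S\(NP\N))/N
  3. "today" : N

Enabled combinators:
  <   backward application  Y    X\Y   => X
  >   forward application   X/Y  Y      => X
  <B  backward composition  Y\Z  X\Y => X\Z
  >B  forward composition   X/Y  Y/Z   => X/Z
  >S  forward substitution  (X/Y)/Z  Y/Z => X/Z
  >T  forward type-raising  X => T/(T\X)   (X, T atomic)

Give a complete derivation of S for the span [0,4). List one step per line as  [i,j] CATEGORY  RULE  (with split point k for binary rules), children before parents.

[0,4] S   <
  [0,2] NP\N   <
    [0,1] "with" : N\NP
    [1,2] "no" : (NP\N)\(N\NP)
  [2,4] S\(NP\N)   >
    [2,3] "ate" : (S\(NP\N))/N
    [3,4] "today" : N

[0,1] N\NP  lex  "with"
[1,2] (NP\N)\(N\NP)  lex  "no"
[0,2] NP\N  <  k=1
[2,3] (S\(NP\N))/N  lex  "ate"
[3,4] N  lex  "today"
[2,4] S\(NP\N)  >  k=3
[0,4] S  <  k=2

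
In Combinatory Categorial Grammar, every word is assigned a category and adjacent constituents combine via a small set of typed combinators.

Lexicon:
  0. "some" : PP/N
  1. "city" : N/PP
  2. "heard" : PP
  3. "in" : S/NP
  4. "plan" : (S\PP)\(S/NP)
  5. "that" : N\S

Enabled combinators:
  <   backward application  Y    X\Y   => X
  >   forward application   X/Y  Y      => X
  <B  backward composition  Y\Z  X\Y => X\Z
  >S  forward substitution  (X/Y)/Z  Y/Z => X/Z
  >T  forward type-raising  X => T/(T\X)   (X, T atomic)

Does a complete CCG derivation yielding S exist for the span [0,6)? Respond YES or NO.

PP/N N/PP PP S/NP (S\PP)\(S/NP) N\S
CKY chart[0,6] = {N, N/(N\N), NP/(NP\N), PP/(PP\N), S/(S\N)}; S ∉ chart

NO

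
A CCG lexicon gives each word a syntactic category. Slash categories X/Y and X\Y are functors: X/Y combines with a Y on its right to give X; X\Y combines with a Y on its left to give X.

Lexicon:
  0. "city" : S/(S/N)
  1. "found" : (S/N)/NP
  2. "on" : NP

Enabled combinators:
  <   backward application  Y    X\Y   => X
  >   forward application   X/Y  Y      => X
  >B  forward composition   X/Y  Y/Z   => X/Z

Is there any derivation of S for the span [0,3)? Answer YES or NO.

YES

[0,3] S   >
  [0,2] S/NP   >B
    [0,1] "city" : S/(S/N)
    [1,2] "found" : (S/N)/NP
  [2,3] "on" : NP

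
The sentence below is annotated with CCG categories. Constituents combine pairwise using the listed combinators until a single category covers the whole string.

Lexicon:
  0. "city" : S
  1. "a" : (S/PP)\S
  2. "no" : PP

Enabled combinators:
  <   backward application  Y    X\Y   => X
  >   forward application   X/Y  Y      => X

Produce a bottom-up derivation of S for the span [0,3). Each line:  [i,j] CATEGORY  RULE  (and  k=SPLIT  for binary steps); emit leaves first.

[0,1] S  lex  "city"
[1,2] (S/PP)\S  lex  "a"
[0,2] S/PP  <  k=1
[2,3] PP  lex  "no"
[0,3] S  >  k=2

[0,3] S   >
  [0,2] S/PP   <
    [0,1] "city" : S
    [1,2] "a" : (S/PP)\S
  [2,3] "no" : PP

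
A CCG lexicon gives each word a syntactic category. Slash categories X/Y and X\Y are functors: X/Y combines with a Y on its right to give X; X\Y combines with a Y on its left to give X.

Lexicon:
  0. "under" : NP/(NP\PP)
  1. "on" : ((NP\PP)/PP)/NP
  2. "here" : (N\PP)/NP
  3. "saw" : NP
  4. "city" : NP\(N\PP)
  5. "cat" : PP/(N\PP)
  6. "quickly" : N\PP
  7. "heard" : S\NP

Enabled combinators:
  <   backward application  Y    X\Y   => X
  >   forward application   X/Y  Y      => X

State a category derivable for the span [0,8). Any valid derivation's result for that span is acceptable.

[0,8] S   <
  [0,7] NP   >
    [0,1] "under" : NP/(NP\PP)
    [1,7] NP\PP   >
      [1,5] (NP\PP)/PP   >
        [1,2] "on" : ((NP\PP)/PP)/NP
        [2,5] NP   <
          [2,4] N\PP   >
            [2,3] "here" : (N\PP)/NP
            [3,4] "saw" : NP
          [4,5] "city" : NP\(N\PP)
      [5,7] PP   >
        [5,6] "cat" : PP/(N\PP)
        [6,7] "quickly" : N\PP
  [7,8] "heard" : S\NP

S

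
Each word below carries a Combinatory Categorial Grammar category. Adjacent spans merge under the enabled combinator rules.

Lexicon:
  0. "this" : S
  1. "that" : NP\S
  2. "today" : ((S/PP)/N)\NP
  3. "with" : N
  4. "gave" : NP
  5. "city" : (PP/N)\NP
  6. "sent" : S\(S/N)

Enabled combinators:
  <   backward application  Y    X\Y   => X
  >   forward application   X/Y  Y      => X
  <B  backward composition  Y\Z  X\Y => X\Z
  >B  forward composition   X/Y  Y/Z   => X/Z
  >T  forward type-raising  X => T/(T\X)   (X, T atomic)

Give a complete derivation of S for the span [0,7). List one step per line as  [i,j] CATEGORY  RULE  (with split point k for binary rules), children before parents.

[0,7] S   <
  [0,6] S/N   >B
    [0,4] S/PP   >
      [0,3] (S/PP)/N   <
        [0,2] NP   <
          [0,1] "this" : S
          [1,2] "that" : NP\S
        [2,3] "today" : ((S/PP)/N)\NP
      [3,4] "with" : N
    [4,6] PP/N   <
      [4,5] "gave" : NP
      [5,6] "city" : (PP/N)\NP
  [6,7] "sent" : S\(S/N)

[0,1] S  lex  "this"
[1,2] NP\S  lex  "that"
[0,2] NP  <  k=1
[2,3] ((S/PP)/N)\NP  lex  "today"
[0,3] (S/PP)/N  <  k=2
[3,4] N  lex  "with"
[0,4] S/PP  >  k=3
[4,5] NP  lex  "gave"
[5,6] (PP/N)\NP  lex  "city"
[4,6] PP/N  <  k=5
[0,6] S/N  >B  k=4
[6,7] S\(S/N)  lex  "sent"
[0,7] S  <  k=6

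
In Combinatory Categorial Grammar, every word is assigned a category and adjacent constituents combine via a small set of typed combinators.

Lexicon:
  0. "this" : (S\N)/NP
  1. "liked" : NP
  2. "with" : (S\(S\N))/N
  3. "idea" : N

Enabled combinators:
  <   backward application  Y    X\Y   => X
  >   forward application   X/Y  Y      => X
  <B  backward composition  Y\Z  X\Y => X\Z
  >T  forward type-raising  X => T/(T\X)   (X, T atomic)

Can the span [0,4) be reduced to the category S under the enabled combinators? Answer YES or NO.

[0,4] S   <
  [0,2] S\N   >
    [0,1] "this" : (S\N)/NP
    [1,2] "liked" : NP
  [2,4] S\(S\N)   >
    [2,3] "with" : (S\(S\N))/N
    [3,4] "idea" : N

YES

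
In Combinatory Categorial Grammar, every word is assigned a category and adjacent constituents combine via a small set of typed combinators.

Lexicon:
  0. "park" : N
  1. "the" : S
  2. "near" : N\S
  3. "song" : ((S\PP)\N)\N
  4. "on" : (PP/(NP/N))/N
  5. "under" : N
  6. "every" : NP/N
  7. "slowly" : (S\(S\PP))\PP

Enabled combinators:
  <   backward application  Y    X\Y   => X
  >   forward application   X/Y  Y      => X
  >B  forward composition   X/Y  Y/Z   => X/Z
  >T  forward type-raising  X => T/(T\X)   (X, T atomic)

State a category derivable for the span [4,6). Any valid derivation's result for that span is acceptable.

PP/(NP/N)

[0,8] S   <
  [0,4] S\PP   <
    [0,1] "park" : N
    [1,4] (S\PP)\N   <
      [1,3] N   >
        [1,2] N/(N\S)   >T
          [1,2] "the" : S
        [2,3] "near" : N\S
      [3,4] "song" : ((S\PP)\N)\N
  [4,8] S\(S\PP)   <
    [4,7] PP   >
      [4,6] PP/(NP/N)   >
        [4,5] "on" : (PP/(NP/N))/N
        [5,6] "under" : N
      [6,7] "every" : NP/N
    [7,8] "slowly" : (S\(S\PP))\PP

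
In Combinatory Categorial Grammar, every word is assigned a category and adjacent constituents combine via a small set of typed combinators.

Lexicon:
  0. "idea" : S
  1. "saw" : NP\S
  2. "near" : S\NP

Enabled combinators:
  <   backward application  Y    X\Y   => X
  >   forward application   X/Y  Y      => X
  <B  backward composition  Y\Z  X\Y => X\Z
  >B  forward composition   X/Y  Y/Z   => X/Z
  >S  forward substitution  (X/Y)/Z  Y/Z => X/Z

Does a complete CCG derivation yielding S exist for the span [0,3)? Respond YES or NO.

YES

[0,3] S   <
  [0,2] NP   <
    [0,1] "idea" : S
    [1,2] "saw" : NP\S
  [2,3] "near" : S\NP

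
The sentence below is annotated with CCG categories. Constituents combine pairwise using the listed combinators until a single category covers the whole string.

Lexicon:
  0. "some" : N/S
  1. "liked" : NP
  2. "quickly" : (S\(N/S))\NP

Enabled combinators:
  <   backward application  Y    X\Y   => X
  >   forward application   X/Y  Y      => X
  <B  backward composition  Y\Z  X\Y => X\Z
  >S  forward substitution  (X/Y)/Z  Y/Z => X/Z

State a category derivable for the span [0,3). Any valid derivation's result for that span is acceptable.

S

[0,3] S   <
  [0,1] "some" : N/S
  [1,3] S\(N/S)   <
    [1,2] "liked" : NP
    [2,3] "quickly" : (S\(N/S))\NP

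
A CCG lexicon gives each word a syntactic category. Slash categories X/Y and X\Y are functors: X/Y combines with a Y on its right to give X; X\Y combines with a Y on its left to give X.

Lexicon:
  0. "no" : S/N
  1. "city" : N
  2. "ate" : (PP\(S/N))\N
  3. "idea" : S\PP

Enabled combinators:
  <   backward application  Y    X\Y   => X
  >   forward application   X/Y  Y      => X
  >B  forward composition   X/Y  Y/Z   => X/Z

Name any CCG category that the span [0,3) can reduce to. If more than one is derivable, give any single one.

PP

[0,4] S   <
  [0,3] PP   <
    [0,1] "no" : S/N
    [1,3] PP\(S/N)   <
      [1,2] "city" : N
      [2,3] "ate" : (PP\(S/N))\N
  [3,4] "idea" : S\PP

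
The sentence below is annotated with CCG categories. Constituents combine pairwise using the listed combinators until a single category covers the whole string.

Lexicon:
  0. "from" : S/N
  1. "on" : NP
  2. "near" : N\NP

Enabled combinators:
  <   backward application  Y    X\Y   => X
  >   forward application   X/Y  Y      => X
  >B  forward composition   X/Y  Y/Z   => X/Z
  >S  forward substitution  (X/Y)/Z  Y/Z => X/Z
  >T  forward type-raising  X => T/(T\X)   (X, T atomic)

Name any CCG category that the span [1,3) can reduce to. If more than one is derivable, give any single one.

[0,3] S   >
  [0,1] "from" : S/N
  [1,3] N   <
    [1,2] "on" : NP
    [2,3] "near" : N\NP

N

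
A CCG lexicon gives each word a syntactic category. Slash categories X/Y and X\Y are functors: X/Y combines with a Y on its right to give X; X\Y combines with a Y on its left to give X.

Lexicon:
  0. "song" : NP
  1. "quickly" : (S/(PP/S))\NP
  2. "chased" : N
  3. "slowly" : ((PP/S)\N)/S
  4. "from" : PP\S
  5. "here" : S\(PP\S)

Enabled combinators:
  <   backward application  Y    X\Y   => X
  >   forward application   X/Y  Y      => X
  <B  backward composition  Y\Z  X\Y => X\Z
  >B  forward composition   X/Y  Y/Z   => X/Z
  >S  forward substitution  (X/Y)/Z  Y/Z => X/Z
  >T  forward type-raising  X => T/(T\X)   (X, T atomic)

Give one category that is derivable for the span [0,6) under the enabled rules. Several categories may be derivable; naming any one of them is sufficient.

[0,6] S   >
  [0,2] S/(PP/S)   <
    [0,1] "song" : NP
    [1,2] "quickly" : (S/(PP/S))\NP
  [2,6] PP/S   <
    [2,3] "chased" : N
    [3,6] (PP/S)\N   >
      [3,4] "slowly" : ((PP/S)\N)/S
      [4,6] S   <
        [4,5] "from" : PP\S
        [5,6] "here" : S\(PP\S)

S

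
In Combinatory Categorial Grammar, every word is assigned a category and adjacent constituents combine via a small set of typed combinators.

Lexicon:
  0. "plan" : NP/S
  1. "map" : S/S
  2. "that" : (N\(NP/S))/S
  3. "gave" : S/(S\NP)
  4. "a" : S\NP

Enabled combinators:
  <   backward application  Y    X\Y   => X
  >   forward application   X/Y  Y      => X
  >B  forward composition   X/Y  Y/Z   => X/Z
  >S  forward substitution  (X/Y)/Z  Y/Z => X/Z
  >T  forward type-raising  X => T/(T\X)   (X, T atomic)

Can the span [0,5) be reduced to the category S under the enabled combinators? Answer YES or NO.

NP/S S/S (N\(NP/S))/S S/(S\NP) S\NP
CKY chart[0,5] = {N, N/(N\N), NP/(NP\N), PP/(PP\N), S/(S\N)}; S ∉ chart

NO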